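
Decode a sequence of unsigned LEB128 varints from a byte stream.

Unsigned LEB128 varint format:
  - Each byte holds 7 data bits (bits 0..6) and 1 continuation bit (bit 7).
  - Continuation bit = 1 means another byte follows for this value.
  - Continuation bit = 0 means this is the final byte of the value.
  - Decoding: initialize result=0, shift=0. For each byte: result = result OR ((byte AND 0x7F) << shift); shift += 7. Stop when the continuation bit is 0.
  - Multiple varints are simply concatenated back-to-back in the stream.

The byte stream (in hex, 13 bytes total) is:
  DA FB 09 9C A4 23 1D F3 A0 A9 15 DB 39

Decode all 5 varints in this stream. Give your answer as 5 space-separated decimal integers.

Answer: 163290 578076 29 44716147 7387

Derivation:
  byte[0]=0xDA cont=1 payload=0x5A=90: acc |= 90<<0 -> acc=90 shift=7
  byte[1]=0xFB cont=1 payload=0x7B=123: acc |= 123<<7 -> acc=15834 shift=14
  byte[2]=0x09 cont=0 payload=0x09=9: acc |= 9<<14 -> acc=163290 shift=21 [end]
Varint 1: bytes[0:3] = DA FB 09 -> value 163290 (3 byte(s))
  byte[3]=0x9C cont=1 payload=0x1C=28: acc |= 28<<0 -> acc=28 shift=7
  byte[4]=0xA4 cont=1 payload=0x24=36: acc |= 36<<7 -> acc=4636 shift=14
  byte[5]=0x23 cont=0 payload=0x23=35: acc |= 35<<14 -> acc=578076 shift=21 [end]
Varint 2: bytes[3:6] = 9C A4 23 -> value 578076 (3 byte(s))
  byte[6]=0x1D cont=0 payload=0x1D=29: acc |= 29<<0 -> acc=29 shift=7 [end]
Varint 3: bytes[6:7] = 1D -> value 29 (1 byte(s))
  byte[7]=0xF3 cont=1 payload=0x73=115: acc |= 115<<0 -> acc=115 shift=7
  byte[8]=0xA0 cont=1 payload=0x20=32: acc |= 32<<7 -> acc=4211 shift=14
  byte[9]=0xA9 cont=1 payload=0x29=41: acc |= 41<<14 -> acc=675955 shift=21
  byte[10]=0x15 cont=0 payload=0x15=21: acc |= 21<<21 -> acc=44716147 shift=28 [end]
Varint 4: bytes[7:11] = F3 A0 A9 15 -> value 44716147 (4 byte(s))
  byte[11]=0xDB cont=1 payload=0x5B=91: acc |= 91<<0 -> acc=91 shift=7
  byte[12]=0x39 cont=0 payload=0x39=57: acc |= 57<<7 -> acc=7387 shift=14 [end]
Varint 5: bytes[11:13] = DB 39 -> value 7387 (2 byte(s))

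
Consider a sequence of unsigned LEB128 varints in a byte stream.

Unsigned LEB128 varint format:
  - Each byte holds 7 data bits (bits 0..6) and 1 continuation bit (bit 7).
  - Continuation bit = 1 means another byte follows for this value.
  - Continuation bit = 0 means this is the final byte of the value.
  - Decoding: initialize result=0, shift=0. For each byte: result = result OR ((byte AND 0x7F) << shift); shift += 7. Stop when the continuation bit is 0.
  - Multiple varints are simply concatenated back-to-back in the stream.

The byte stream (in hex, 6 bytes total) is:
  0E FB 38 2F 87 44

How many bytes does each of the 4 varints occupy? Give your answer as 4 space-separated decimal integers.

Answer: 1 2 1 2

Derivation:
  byte[0]=0x0E cont=0 payload=0x0E=14: acc |= 14<<0 -> acc=14 shift=7 [end]
Varint 1: bytes[0:1] = 0E -> value 14 (1 byte(s))
  byte[1]=0xFB cont=1 payload=0x7B=123: acc |= 123<<0 -> acc=123 shift=7
  byte[2]=0x38 cont=0 payload=0x38=56: acc |= 56<<7 -> acc=7291 shift=14 [end]
Varint 2: bytes[1:3] = FB 38 -> value 7291 (2 byte(s))
  byte[3]=0x2F cont=0 payload=0x2F=47: acc |= 47<<0 -> acc=47 shift=7 [end]
Varint 3: bytes[3:4] = 2F -> value 47 (1 byte(s))
  byte[4]=0x87 cont=1 payload=0x07=7: acc |= 7<<0 -> acc=7 shift=7
  byte[5]=0x44 cont=0 payload=0x44=68: acc |= 68<<7 -> acc=8711 shift=14 [end]
Varint 4: bytes[4:6] = 87 44 -> value 8711 (2 byte(s))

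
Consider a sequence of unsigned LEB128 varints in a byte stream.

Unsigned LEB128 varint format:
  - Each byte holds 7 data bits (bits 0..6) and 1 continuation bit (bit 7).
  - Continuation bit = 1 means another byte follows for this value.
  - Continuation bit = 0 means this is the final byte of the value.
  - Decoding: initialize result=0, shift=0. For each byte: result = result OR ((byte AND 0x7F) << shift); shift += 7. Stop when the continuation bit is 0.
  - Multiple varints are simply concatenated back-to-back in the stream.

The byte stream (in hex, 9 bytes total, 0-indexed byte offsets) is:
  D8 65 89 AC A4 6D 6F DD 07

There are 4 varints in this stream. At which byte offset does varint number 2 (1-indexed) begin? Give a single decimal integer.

  byte[0]=0xD8 cont=1 payload=0x58=88: acc |= 88<<0 -> acc=88 shift=7
  byte[1]=0x65 cont=0 payload=0x65=101: acc |= 101<<7 -> acc=13016 shift=14 [end]
Varint 1: bytes[0:2] = D8 65 -> value 13016 (2 byte(s))
  byte[2]=0x89 cont=1 payload=0x09=9: acc |= 9<<0 -> acc=9 shift=7
  byte[3]=0xAC cont=1 payload=0x2C=44: acc |= 44<<7 -> acc=5641 shift=14
  byte[4]=0xA4 cont=1 payload=0x24=36: acc |= 36<<14 -> acc=595465 shift=21
  byte[5]=0x6D cont=0 payload=0x6D=109: acc |= 109<<21 -> acc=229185033 shift=28 [end]
Varint 2: bytes[2:6] = 89 AC A4 6D -> value 229185033 (4 byte(s))
  byte[6]=0x6F cont=0 payload=0x6F=111: acc |= 111<<0 -> acc=111 shift=7 [end]
Varint 3: bytes[6:7] = 6F -> value 111 (1 byte(s))
  byte[7]=0xDD cont=1 payload=0x5D=93: acc |= 93<<0 -> acc=93 shift=7
  byte[8]=0x07 cont=0 payload=0x07=7: acc |= 7<<7 -> acc=989 shift=14 [end]
Varint 4: bytes[7:9] = DD 07 -> value 989 (2 byte(s))

Answer: 2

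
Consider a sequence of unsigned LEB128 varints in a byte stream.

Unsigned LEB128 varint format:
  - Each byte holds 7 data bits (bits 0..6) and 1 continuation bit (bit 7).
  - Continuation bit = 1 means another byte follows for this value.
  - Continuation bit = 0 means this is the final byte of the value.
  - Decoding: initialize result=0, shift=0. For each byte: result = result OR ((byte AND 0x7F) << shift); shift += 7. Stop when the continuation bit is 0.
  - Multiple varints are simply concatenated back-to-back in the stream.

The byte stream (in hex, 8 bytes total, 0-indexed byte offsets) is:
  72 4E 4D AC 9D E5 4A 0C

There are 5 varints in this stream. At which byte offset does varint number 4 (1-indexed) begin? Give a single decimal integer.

Answer: 3

Derivation:
  byte[0]=0x72 cont=0 payload=0x72=114: acc |= 114<<0 -> acc=114 shift=7 [end]
Varint 1: bytes[0:1] = 72 -> value 114 (1 byte(s))
  byte[1]=0x4E cont=0 payload=0x4E=78: acc |= 78<<0 -> acc=78 shift=7 [end]
Varint 2: bytes[1:2] = 4E -> value 78 (1 byte(s))
  byte[2]=0x4D cont=0 payload=0x4D=77: acc |= 77<<0 -> acc=77 shift=7 [end]
Varint 3: bytes[2:3] = 4D -> value 77 (1 byte(s))
  byte[3]=0xAC cont=1 payload=0x2C=44: acc |= 44<<0 -> acc=44 shift=7
  byte[4]=0x9D cont=1 payload=0x1D=29: acc |= 29<<7 -> acc=3756 shift=14
  byte[5]=0xE5 cont=1 payload=0x65=101: acc |= 101<<14 -> acc=1658540 shift=21
  byte[6]=0x4A cont=0 payload=0x4A=74: acc |= 74<<21 -> acc=156847788 shift=28 [end]
Varint 4: bytes[3:7] = AC 9D E5 4A -> value 156847788 (4 byte(s))
  byte[7]=0x0C cont=0 payload=0x0C=12: acc |= 12<<0 -> acc=12 shift=7 [end]
Varint 5: bytes[7:8] = 0C -> value 12 (1 byte(s))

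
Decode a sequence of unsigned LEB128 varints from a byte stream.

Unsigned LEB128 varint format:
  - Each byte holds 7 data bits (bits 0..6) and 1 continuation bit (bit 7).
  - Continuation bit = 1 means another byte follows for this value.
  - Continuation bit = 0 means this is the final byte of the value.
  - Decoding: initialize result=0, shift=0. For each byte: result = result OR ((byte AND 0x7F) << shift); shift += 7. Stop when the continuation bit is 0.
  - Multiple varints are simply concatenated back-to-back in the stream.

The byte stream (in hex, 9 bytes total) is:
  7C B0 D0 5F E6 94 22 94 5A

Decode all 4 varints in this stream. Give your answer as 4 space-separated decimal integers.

Answer: 124 1566768 559718 11540

Derivation:
  byte[0]=0x7C cont=0 payload=0x7C=124: acc |= 124<<0 -> acc=124 shift=7 [end]
Varint 1: bytes[0:1] = 7C -> value 124 (1 byte(s))
  byte[1]=0xB0 cont=1 payload=0x30=48: acc |= 48<<0 -> acc=48 shift=7
  byte[2]=0xD0 cont=1 payload=0x50=80: acc |= 80<<7 -> acc=10288 shift=14
  byte[3]=0x5F cont=0 payload=0x5F=95: acc |= 95<<14 -> acc=1566768 shift=21 [end]
Varint 2: bytes[1:4] = B0 D0 5F -> value 1566768 (3 byte(s))
  byte[4]=0xE6 cont=1 payload=0x66=102: acc |= 102<<0 -> acc=102 shift=7
  byte[5]=0x94 cont=1 payload=0x14=20: acc |= 20<<7 -> acc=2662 shift=14
  byte[6]=0x22 cont=0 payload=0x22=34: acc |= 34<<14 -> acc=559718 shift=21 [end]
Varint 3: bytes[4:7] = E6 94 22 -> value 559718 (3 byte(s))
  byte[7]=0x94 cont=1 payload=0x14=20: acc |= 20<<0 -> acc=20 shift=7
  byte[8]=0x5A cont=0 payload=0x5A=90: acc |= 90<<7 -> acc=11540 shift=14 [end]
Varint 4: bytes[7:9] = 94 5A -> value 11540 (2 byte(s))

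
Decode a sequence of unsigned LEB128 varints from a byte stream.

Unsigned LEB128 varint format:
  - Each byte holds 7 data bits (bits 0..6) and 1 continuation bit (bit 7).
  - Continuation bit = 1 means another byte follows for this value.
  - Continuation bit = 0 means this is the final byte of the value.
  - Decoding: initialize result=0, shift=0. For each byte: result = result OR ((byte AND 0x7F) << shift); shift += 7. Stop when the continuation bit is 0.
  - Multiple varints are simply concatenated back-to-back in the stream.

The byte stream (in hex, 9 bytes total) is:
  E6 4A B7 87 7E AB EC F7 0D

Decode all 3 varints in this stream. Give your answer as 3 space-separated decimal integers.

  byte[0]=0xE6 cont=1 payload=0x66=102: acc |= 102<<0 -> acc=102 shift=7
  byte[1]=0x4A cont=0 payload=0x4A=74: acc |= 74<<7 -> acc=9574 shift=14 [end]
Varint 1: bytes[0:2] = E6 4A -> value 9574 (2 byte(s))
  byte[2]=0xB7 cont=1 payload=0x37=55: acc |= 55<<0 -> acc=55 shift=7
  byte[3]=0x87 cont=1 payload=0x07=7: acc |= 7<<7 -> acc=951 shift=14
  byte[4]=0x7E cont=0 payload=0x7E=126: acc |= 126<<14 -> acc=2065335 shift=21 [end]
Varint 2: bytes[2:5] = B7 87 7E -> value 2065335 (3 byte(s))
  byte[5]=0xAB cont=1 payload=0x2B=43: acc |= 43<<0 -> acc=43 shift=7
  byte[6]=0xEC cont=1 payload=0x6C=108: acc |= 108<<7 -> acc=13867 shift=14
  byte[7]=0xF7 cont=1 payload=0x77=119: acc |= 119<<14 -> acc=1963563 shift=21
  byte[8]=0x0D cont=0 payload=0x0D=13: acc |= 13<<21 -> acc=29226539 shift=28 [end]
Varint 3: bytes[5:9] = AB EC F7 0D -> value 29226539 (4 byte(s))

Answer: 9574 2065335 29226539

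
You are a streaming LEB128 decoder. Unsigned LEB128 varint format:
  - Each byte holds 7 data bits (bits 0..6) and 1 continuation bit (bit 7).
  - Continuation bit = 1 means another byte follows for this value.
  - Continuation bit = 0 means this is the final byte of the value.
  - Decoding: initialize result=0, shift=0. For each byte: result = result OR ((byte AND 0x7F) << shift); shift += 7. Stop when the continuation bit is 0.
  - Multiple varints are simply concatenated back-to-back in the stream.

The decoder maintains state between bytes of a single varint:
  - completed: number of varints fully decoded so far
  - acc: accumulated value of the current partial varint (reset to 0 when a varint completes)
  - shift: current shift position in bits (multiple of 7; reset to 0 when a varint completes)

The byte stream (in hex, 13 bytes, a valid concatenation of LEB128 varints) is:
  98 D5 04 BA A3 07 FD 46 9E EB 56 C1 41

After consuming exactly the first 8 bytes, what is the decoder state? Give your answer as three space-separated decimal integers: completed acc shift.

Answer: 3 0 0

Derivation:
byte[0]=0x98 cont=1 payload=0x18: acc |= 24<<0 -> completed=0 acc=24 shift=7
byte[1]=0xD5 cont=1 payload=0x55: acc |= 85<<7 -> completed=0 acc=10904 shift=14
byte[2]=0x04 cont=0 payload=0x04: varint #1 complete (value=76440); reset -> completed=1 acc=0 shift=0
byte[3]=0xBA cont=1 payload=0x3A: acc |= 58<<0 -> completed=1 acc=58 shift=7
byte[4]=0xA3 cont=1 payload=0x23: acc |= 35<<7 -> completed=1 acc=4538 shift=14
byte[5]=0x07 cont=0 payload=0x07: varint #2 complete (value=119226); reset -> completed=2 acc=0 shift=0
byte[6]=0xFD cont=1 payload=0x7D: acc |= 125<<0 -> completed=2 acc=125 shift=7
byte[7]=0x46 cont=0 payload=0x46: varint #3 complete (value=9085); reset -> completed=3 acc=0 shift=0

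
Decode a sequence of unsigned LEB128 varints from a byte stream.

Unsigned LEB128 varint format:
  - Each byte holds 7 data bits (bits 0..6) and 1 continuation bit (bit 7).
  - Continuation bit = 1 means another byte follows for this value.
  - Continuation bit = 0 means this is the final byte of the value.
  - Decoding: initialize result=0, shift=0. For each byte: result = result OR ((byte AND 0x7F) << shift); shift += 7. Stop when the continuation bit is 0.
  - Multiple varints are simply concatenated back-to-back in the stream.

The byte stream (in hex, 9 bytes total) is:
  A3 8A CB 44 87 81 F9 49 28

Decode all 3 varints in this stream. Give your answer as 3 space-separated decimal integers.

  byte[0]=0xA3 cont=1 payload=0x23=35: acc |= 35<<0 -> acc=35 shift=7
  byte[1]=0x8A cont=1 payload=0x0A=10: acc |= 10<<7 -> acc=1315 shift=14
  byte[2]=0xCB cont=1 payload=0x4B=75: acc |= 75<<14 -> acc=1230115 shift=21
  byte[3]=0x44 cont=0 payload=0x44=68: acc |= 68<<21 -> acc=143836451 shift=28 [end]
Varint 1: bytes[0:4] = A3 8A CB 44 -> value 143836451 (4 byte(s))
  byte[4]=0x87 cont=1 payload=0x07=7: acc |= 7<<0 -> acc=7 shift=7
  byte[5]=0x81 cont=1 payload=0x01=1: acc |= 1<<7 -> acc=135 shift=14
  byte[6]=0xF9 cont=1 payload=0x79=121: acc |= 121<<14 -> acc=1982599 shift=21
  byte[7]=0x49 cont=0 payload=0x49=73: acc |= 73<<21 -> acc=155074695 shift=28 [end]
Varint 2: bytes[4:8] = 87 81 F9 49 -> value 155074695 (4 byte(s))
  byte[8]=0x28 cont=0 payload=0x28=40: acc |= 40<<0 -> acc=40 shift=7 [end]
Varint 3: bytes[8:9] = 28 -> value 40 (1 byte(s))

Answer: 143836451 155074695 40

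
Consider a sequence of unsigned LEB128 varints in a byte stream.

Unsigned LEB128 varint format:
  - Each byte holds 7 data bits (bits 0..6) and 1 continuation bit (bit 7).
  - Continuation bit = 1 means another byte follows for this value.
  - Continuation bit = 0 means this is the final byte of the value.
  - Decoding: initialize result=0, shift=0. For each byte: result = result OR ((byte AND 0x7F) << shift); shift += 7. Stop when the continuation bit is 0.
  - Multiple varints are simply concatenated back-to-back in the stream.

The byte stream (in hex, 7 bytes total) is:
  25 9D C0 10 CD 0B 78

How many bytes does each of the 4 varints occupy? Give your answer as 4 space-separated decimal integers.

Answer: 1 3 2 1

Derivation:
  byte[0]=0x25 cont=0 payload=0x25=37: acc |= 37<<0 -> acc=37 shift=7 [end]
Varint 1: bytes[0:1] = 25 -> value 37 (1 byte(s))
  byte[1]=0x9D cont=1 payload=0x1D=29: acc |= 29<<0 -> acc=29 shift=7
  byte[2]=0xC0 cont=1 payload=0x40=64: acc |= 64<<7 -> acc=8221 shift=14
  byte[3]=0x10 cont=0 payload=0x10=16: acc |= 16<<14 -> acc=270365 shift=21 [end]
Varint 2: bytes[1:4] = 9D C0 10 -> value 270365 (3 byte(s))
  byte[4]=0xCD cont=1 payload=0x4D=77: acc |= 77<<0 -> acc=77 shift=7
  byte[5]=0x0B cont=0 payload=0x0B=11: acc |= 11<<7 -> acc=1485 shift=14 [end]
Varint 3: bytes[4:6] = CD 0B -> value 1485 (2 byte(s))
  byte[6]=0x78 cont=0 payload=0x78=120: acc |= 120<<0 -> acc=120 shift=7 [end]
Varint 4: bytes[6:7] = 78 -> value 120 (1 byte(s))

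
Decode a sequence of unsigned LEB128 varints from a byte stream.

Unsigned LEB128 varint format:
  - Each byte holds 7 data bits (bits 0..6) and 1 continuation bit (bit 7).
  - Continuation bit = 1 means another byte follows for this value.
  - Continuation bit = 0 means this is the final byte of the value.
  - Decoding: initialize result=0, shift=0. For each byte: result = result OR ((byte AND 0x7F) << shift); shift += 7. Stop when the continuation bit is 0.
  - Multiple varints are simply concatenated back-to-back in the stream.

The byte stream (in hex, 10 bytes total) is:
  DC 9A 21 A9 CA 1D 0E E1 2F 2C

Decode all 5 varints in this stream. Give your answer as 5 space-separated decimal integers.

  byte[0]=0xDC cont=1 payload=0x5C=92: acc |= 92<<0 -> acc=92 shift=7
  byte[1]=0x9A cont=1 payload=0x1A=26: acc |= 26<<7 -> acc=3420 shift=14
  byte[2]=0x21 cont=0 payload=0x21=33: acc |= 33<<14 -> acc=544092 shift=21 [end]
Varint 1: bytes[0:3] = DC 9A 21 -> value 544092 (3 byte(s))
  byte[3]=0xA9 cont=1 payload=0x29=41: acc |= 41<<0 -> acc=41 shift=7
  byte[4]=0xCA cont=1 payload=0x4A=74: acc |= 74<<7 -> acc=9513 shift=14
  byte[5]=0x1D cont=0 payload=0x1D=29: acc |= 29<<14 -> acc=484649 shift=21 [end]
Varint 2: bytes[3:6] = A9 CA 1D -> value 484649 (3 byte(s))
  byte[6]=0x0E cont=0 payload=0x0E=14: acc |= 14<<0 -> acc=14 shift=7 [end]
Varint 3: bytes[6:7] = 0E -> value 14 (1 byte(s))
  byte[7]=0xE1 cont=1 payload=0x61=97: acc |= 97<<0 -> acc=97 shift=7
  byte[8]=0x2F cont=0 payload=0x2F=47: acc |= 47<<7 -> acc=6113 shift=14 [end]
Varint 4: bytes[7:9] = E1 2F -> value 6113 (2 byte(s))
  byte[9]=0x2C cont=0 payload=0x2C=44: acc |= 44<<0 -> acc=44 shift=7 [end]
Varint 5: bytes[9:10] = 2C -> value 44 (1 byte(s))

Answer: 544092 484649 14 6113 44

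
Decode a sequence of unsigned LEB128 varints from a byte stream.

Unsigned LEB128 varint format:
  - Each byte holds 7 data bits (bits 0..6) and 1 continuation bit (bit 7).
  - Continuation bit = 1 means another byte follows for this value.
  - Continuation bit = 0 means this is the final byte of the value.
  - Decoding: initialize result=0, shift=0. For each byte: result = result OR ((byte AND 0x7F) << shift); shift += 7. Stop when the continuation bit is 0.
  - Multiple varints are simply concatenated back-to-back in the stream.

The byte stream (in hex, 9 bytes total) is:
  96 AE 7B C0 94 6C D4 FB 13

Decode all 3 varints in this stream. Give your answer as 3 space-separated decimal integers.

Answer: 2021142 1772096 327124

Derivation:
  byte[0]=0x96 cont=1 payload=0x16=22: acc |= 22<<0 -> acc=22 shift=7
  byte[1]=0xAE cont=1 payload=0x2E=46: acc |= 46<<7 -> acc=5910 shift=14
  byte[2]=0x7B cont=0 payload=0x7B=123: acc |= 123<<14 -> acc=2021142 shift=21 [end]
Varint 1: bytes[0:3] = 96 AE 7B -> value 2021142 (3 byte(s))
  byte[3]=0xC0 cont=1 payload=0x40=64: acc |= 64<<0 -> acc=64 shift=7
  byte[4]=0x94 cont=1 payload=0x14=20: acc |= 20<<7 -> acc=2624 shift=14
  byte[5]=0x6C cont=0 payload=0x6C=108: acc |= 108<<14 -> acc=1772096 shift=21 [end]
Varint 2: bytes[3:6] = C0 94 6C -> value 1772096 (3 byte(s))
  byte[6]=0xD4 cont=1 payload=0x54=84: acc |= 84<<0 -> acc=84 shift=7
  byte[7]=0xFB cont=1 payload=0x7B=123: acc |= 123<<7 -> acc=15828 shift=14
  byte[8]=0x13 cont=0 payload=0x13=19: acc |= 19<<14 -> acc=327124 shift=21 [end]
Varint 3: bytes[6:9] = D4 FB 13 -> value 327124 (3 byte(s))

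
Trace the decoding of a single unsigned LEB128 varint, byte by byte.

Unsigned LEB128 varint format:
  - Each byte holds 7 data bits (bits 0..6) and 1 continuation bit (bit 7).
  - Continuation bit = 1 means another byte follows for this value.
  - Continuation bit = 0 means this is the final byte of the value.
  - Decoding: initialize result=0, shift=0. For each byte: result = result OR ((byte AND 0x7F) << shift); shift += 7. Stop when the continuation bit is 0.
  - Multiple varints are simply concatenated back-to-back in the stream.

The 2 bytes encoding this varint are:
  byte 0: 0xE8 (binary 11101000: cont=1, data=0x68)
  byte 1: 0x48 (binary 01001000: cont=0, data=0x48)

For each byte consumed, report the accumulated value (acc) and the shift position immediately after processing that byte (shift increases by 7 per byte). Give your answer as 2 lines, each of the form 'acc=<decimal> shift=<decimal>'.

byte 0=0xE8: payload=0x68=104, contrib = 104<<0 = 104; acc -> 104, shift -> 7
byte 1=0x48: payload=0x48=72, contrib = 72<<7 = 9216; acc -> 9320, shift -> 14

Answer: acc=104 shift=7
acc=9320 shift=14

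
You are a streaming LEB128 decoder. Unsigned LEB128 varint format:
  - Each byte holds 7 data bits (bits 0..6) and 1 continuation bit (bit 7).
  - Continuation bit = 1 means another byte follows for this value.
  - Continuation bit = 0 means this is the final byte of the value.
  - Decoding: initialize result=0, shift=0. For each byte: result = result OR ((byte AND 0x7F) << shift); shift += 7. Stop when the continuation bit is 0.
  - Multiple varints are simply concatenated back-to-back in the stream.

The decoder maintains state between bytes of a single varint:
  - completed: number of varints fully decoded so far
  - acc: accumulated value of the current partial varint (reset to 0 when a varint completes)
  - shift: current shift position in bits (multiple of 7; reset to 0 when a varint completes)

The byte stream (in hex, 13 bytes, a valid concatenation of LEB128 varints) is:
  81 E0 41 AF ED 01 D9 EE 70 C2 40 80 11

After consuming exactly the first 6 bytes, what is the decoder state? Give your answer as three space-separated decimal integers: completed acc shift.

Answer: 2 0 0

Derivation:
byte[0]=0x81 cont=1 payload=0x01: acc |= 1<<0 -> completed=0 acc=1 shift=7
byte[1]=0xE0 cont=1 payload=0x60: acc |= 96<<7 -> completed=0 acc=12289 shift=14
byte[2]=0x41 cont=0 payload=0x41: varint #1 complete (value=1077249); reset -> completed=1 acc=0 shift=0
byte[3]=0xAF cont=1 payload=0x2F: acc |= 47<<0 -> completed=1 acc=47 shift=7
byte[4]=0xED cont=1 payload=0x6D: acc |= 109<<7 -> completed=1 acc=13999 shift=14
byte[5]=0x01 cont=0 payload=0x01: varint #2 complete (value=30383); reset -> completed=2 acc=0 shift=0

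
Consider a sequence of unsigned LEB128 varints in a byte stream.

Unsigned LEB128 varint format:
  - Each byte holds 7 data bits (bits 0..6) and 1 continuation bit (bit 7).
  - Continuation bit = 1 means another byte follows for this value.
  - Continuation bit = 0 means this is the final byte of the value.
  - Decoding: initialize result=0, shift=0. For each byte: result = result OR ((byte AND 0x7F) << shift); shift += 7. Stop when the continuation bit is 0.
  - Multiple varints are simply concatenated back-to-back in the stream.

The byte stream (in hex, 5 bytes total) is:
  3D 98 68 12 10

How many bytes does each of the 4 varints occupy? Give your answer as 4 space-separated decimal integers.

Answer: 1 2 1 1

Derivation:
  byte[0]=0x3D cont=0 payload=0x3D=61: acc |= 61<<0 -> acc=61 shift=7 [end]
Varint 1: bytes[0:1] = 3D -> value 61 (1 byte(s))
  byte[1]=0x98 cont=1 payload=0x18=24: acc |= 24<<0 -> acc=24 shift=7
  byte[2]=0x68 cont=0 payload=0x68=104: acc |= 104<<7 -> acc=13336 shift=14 [end]
Varint 2: bytes[1:3] = 98 68 -> value 13336 (2 byte(s))
  byte[3]=0x12 cont=0 payload=0x12=18: acc |= 18<<0 -> acc=18 shift=7 [end]
Varint 3: bytes[3:4] = 12 -> value 18 (1 byte(s))
  byte[4]=0x10 cont=0 payload=0x10=16: acc |= 16<<0 -> acc=16 shift=7 [end]
Varint 4: bytes[4:5] = 10 -> value 16 (1 byte(s))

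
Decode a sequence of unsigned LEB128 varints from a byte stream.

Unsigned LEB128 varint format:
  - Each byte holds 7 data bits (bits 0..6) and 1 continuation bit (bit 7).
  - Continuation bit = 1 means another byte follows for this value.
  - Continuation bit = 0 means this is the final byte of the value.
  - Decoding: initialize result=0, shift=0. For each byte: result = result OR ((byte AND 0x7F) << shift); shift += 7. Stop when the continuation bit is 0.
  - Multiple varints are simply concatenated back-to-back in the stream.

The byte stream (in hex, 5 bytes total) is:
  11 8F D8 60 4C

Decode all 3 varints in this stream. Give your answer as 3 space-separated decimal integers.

Answer: 17 1584143 76

Derivation:
  byte[0]=0x11 cont=0 payload=0x11=17: acc |= 17<<0 -> acc=17 shift=7 [end]
Varint 1: bytes[0:1] = 11 -> value 17 (1 byte(s))
  byte[1]=0x8F cont=1 payload=0x0F=15: acc |= 15<<0 -> acc=15 shift=7
  byte[2]=0xD8 cont=1 payload=0x58=88: acc |= 88<<7 -> acc=11279 shift=14
  byte[3]=0x60 cont=0 payload=0x60=96: acc |= 96<<14 -> acc=1584143 shift=21 [end]
Varint 2: bytes[1:4] = 8F D8 60 -> value 1584143 (3 byte(s))
  byte[4]=0x4C cont=0 payload=0x4C=76: acc |= 76<<0 -> acc=76 shift=7 [end]
Varint 3: bytes[4:5] = 4C -> value 76 (1 byte(s))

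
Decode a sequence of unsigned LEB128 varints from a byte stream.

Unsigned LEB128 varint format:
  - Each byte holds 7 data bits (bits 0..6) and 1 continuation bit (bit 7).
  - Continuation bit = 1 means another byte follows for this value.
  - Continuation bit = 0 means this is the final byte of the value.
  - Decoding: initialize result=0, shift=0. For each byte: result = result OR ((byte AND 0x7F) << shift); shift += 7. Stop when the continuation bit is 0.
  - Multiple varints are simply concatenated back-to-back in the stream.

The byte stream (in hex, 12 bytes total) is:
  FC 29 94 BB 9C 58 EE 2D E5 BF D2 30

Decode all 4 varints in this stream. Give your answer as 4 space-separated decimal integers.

  byte[0]=0xFC cont=1 payload=0x7C=124: acc |= 124<<0 -> acc=124 shift=7
  byte[1]=0x29 cont=0 payload=0x29=41: acc |= 41<<7 -> acc=5372 shift=14 [end]
Varint 1: bytes[0:2] = FC 29 -> value 5372 (2 byte(s))
  byte[2]=0x94 cont=1 payload=0x14=20: acc |= 20<<0 -> acc=20 shift=7
  byte[3]=0xBB cont=1 payload=0x3B=59: acc |= 59<<7 -> acc=7572 shift=14
  byte[4]=0x9C cont=1 payload=0x1C=28: acc |= 28<<14 -> acc=466324 shift=21
  byte[5]=0x58 cont=0 payload=0x58=88: acc |= 88<<21 -> acc=185015700 shift=28 [end]
Varint 2: bytes[2:6] = 94 BB 9C 58 -> value 185015700 (4 byte(s))
  byte[6]=0xEE cont=1 payload=0x6E=110: acc |= 110<<0 -> acc=110 shift=7
  byte[7]=0x2D cont=0 payload=0x2D=45: acc |= 45<<7 -> acc=5870 shift=14 [end]
Varint 3: bytes[6:8] = EE 2D -> value 5870 (2 byte(s))
  byte[8]=0xE5 cont=1 payload=0x65=101: acc |= 101<<0 -> acc=101 shift=7
  byte[9]=0xBF cont=1 payload=0x3F=63: acc |= 63<<7 -> acc=8165 shift=14
  byte[10]=0xD2 cont=1 payload=0x52=82: acc |= 82<<14 -> acc=1351653 shift=21
  byte[11]=0x30 cont=0 payload=0x30=48: acc |= 48<<21 -> acc=102014949 shift=28 [end]
Varint 4: bytes[8:12] = E5 BF D2 30 -> value 102014949 (4 byte(s))

Answer: 5372 185015700 5870 102014949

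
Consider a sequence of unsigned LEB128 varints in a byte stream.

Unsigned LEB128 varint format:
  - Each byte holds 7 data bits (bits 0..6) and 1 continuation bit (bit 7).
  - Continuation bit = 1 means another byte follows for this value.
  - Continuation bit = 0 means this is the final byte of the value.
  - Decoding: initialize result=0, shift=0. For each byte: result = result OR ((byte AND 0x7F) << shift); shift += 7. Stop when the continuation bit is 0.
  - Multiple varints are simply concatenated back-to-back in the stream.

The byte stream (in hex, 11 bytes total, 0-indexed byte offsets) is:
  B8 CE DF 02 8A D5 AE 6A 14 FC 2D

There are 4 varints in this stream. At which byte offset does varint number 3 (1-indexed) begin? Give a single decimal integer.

  byte[0]=0xB8 cont=1 payload=0x38=56: acc |= 56<<0 -> acc=56 shift=7
  byte[1]=0xCE cont=1 payload=0x4E=78: acc |= 78<<7 -> acc=10040 shift=14
  byte[2]=0xDF cont=1 payload=0x5F=95: acc |= 95<<14 -> acc=1566520 shift=21
  byte[3]=0x02 cont=0 payload=0x02=2: acc |= 2<<21 -> acc=5760824 shift=28 [end]
Varint 1: bytes[0:4] = B8 CE DF 02 -> value 5760824 (4 byte(s))
  byte[4]=0x8A cont=1 payload=0x0A=10: acc |= 10<<0 -> acc=10 shift=7
  byte[5]=0xD5 cont=1 payload=0x55=85: acc |= 85<<7 -> acc=10890 shift=14
  byte[6]=0xAE cont=1 payload=0x2E=46: acc |= 46<<14 -> acc=764554 shift=21
  byte[7]=0x6A cont=0 payload=0x6A=106: acc |= 106<<21 -> acc=223062666 shift=28 [end]
Varint 2: bytes[4:8] = 8A D5 AE 6A -> value 223062666 (4 byte(s))
  byte[8]=0x14 cont=0 payload=0x14=20: acc |= 20<<0 -> acc=20 shift=7 [end]
Varint 3: bytes[8:9] = 14 -> value 20 (1 byte(s))
  byte[9]=0xFC cont=1 payload=0x7C=124: acc |= 124<<0 -> acc=124 shift=7
  byte[10]=0x2D cont=0 payload=0x2D=45: acc |= 45<<7 -> acc=5884 shift=14 [end]
Varint 4: bytes[9:11] = FC 2D -> value 5884 (2 byte(s))

Answer: 8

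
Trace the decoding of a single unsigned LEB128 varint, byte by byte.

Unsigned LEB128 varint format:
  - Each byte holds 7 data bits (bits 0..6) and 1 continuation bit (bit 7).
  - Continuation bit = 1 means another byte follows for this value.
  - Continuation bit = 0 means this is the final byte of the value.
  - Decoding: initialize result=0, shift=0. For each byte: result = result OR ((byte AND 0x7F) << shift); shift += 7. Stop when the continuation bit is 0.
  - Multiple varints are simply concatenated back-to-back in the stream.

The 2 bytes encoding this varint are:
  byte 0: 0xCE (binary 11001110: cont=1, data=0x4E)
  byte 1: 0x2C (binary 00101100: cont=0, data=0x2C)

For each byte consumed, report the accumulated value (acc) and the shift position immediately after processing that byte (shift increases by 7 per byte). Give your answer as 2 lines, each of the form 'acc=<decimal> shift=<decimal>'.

Answer: acc=78 shift=7
acc=5710 shift=14

Derivation:
byte 0=0xCE: payload=0x4E=78, contrib = 78<<0 = 78; acc -> 78, shift -> 7
byte 1=0x2C: payload=0x2C=44, contrib = 44<<7 = 5632; acc -> 5710, shift -> 14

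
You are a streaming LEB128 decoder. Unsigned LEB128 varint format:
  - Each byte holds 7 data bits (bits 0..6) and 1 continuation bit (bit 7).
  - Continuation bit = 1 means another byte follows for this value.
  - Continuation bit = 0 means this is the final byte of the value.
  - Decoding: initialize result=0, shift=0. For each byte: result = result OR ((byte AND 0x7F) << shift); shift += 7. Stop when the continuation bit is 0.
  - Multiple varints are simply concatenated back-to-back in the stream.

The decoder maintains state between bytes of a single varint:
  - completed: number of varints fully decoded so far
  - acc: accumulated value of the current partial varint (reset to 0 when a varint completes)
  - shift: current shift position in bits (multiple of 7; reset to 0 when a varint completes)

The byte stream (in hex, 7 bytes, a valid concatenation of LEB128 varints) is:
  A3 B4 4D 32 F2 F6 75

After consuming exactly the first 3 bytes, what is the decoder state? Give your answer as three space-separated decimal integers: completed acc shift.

byte[0]=0xA3 cont=1 payload=0x23: acc |= 35<<0 -> completed=0 acc=35 shift=7
byte[1]=0xB4 cont=1 payload=0x34: acc |= 52<<7 -> completed=0 acc=6691 shift=14
byte[2]=0x4D cont=0 payload=0x4D: varint #1 complete (value=1268259); reset -> completed=1 acc=0 shift=0

Answer: 1 0 0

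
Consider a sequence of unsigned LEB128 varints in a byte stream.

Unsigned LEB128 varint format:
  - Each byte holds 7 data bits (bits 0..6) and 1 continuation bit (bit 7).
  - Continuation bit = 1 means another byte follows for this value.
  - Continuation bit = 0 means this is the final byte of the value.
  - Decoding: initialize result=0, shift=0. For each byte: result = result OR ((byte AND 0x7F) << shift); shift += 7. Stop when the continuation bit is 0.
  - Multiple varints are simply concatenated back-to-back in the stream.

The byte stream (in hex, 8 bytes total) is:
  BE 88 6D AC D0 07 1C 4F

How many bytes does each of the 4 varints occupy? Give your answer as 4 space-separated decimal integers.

  byte[0]=0xBE cont=1 payload=0x3E=62: acc |= 62<<0 -> acc=62 shift=7
  byte[1]=0x88 cont=1 payload=0x08=8: acc |= 8<<7 -> acc=1086 shift=14
  byte[2]=0x6D cont=0 payload=0x6D=109: acc |= 109<<14 -> acc=1786942 shift=21 [end]
Varint 1: bytes[0:3] = BE 88 6D -> value 1786942 (3 byte(s))
  byte[3]=0xAC cont=1 payload=0x2C=44: acc |= 44<<0 -> acc=44 shift=7
  byte[4]=0xD0 cont=1 payload=0x50=80: acc |= 80<<7 -> acc=10284 shift=14
  byte[5]=0x07 cont=0 payload=0x07=7: acc |= 7<<14 -> acc=124972 shift=21 [end]
Varint 2: bytes[3:6] = AC D0 07 -> value 124972 (3 byte(s))
  byte[6]=0x1C cont=0 payload=0x1C=28: acc |= 28<<0 -> acc=28 shift=7 [end]
Varint 3: bytes[6:7] = 1C -> value 28 (1 byte(s))
  byte[7]=0x4F cont=0 payload=0x4F=79: acc |= 79<<0 -> acc=79 shift=7 [end]
Varint 4: bytes[7:8] = 4F -> value 79 (1 byte(s))

Answer: 3 3 1 1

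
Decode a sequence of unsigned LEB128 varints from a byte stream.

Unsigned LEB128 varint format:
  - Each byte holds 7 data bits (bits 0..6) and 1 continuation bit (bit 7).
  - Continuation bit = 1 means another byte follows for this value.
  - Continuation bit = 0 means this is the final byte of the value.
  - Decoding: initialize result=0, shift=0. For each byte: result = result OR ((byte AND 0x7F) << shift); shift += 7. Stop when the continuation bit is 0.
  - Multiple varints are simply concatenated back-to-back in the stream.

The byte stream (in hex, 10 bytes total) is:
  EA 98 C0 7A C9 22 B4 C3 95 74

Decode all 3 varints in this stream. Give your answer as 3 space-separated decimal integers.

Answer: 256904298 4425 243622324

Derivation:
  byte[0]=0xEA cont=1 payload=0x6A=106: acc |= 106<<0 -> acc=106 shift=7
  byte[1]=0x98 cont=1 payload=0x18=24: acc |= 24<<7 -> acc=3178 shift=14
  byte[2]=0xC0 cont=1 payload=0x40=64: acc |= 64<<14 -> acc=1051754 shift=21
  byte[3]=0x7A cont=0 payload=0x7A=122: acc |= 122<<21 -> acc=256904298 shift=28 [end]
Varint 1: bytes[0:4] = EA 98 C0 7A -> value 256904298 (4 byte(s))
  byte[4]=0xC9 cont=1 payload=0x49=73: acc |= 73<<0 -> acc=73 shift=7
  byte[5]=0x22 cont=0 payload=0x22=34: acc |= 34<<7 -> acc=4425 shift=14 [end]
Varint 2: bytes[4:6] = C9 22 -> value 4425 (2 byte(s))
  byte[6]=0xB4 cont=1 payload=0x34=52: acc |= 52<<0 -> acc=52 shift=7
  byte[7]=0xC3 cont=1 payload=0x43=67: acc |= 67<<7 -> acc=8628 shift=14
  byte[8]=0x95 cont=1 payload=0x15=21: acc |= 21<<14 -> acc=352692 shift=21
  byte[9]=0x74 cont=0 payload=0x74=116: acc |= 116<<21 -> acc=243622324 shift=28 [end]
Varint 3: bytes[6:10] = B4 C3 95 74 -> value 243622324 (4 byte(s))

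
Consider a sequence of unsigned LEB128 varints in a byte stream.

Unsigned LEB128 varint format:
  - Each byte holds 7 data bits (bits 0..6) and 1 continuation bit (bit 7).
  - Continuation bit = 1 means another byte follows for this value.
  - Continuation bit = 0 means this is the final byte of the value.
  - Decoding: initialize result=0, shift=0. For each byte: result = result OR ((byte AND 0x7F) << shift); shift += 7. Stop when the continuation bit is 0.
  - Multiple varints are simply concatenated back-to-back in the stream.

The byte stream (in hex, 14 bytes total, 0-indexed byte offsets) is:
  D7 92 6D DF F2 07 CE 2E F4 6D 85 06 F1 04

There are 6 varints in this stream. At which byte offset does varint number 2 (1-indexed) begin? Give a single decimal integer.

  byte[0]=0xD7 cont=1 payload=0x57=87: acc |= 87<<0 -> acc=87 shift=7
  byte[1]=0x92 cont=1 payload=0x12=18: acc |= 18<<7 -> acc=2391 shift=14
  byte[2]=0x6D cont=0 payload=0x6D=109: acc |= 109<<14 -> acc=1788247 shift=21 [end]
Varint 1: bytes[0:3] = D7 92 6D -> value 1788247 (3 byte(s))
  byte[3]=0xDF cont=1 payload=0x5F=95: acc |= 95<<0 -> acc=95 shift=7
  byte[4]=0xF2 cont=1 payload=0x72=114: acc |= 114<<7 -> acc=14687 shift=14
  byte[5]=0x07 cont=0 payload=0x07=7: acc |= 7<<14 -> acc=129375 shift=21 [end]
Varint 2: bytes[3:6] = DF F2 07 -> value 129375 (3 byte(s))
  byte[6]=0xCE cont=1 payload=0x4E=78: acc |= 78<<0 -> acc=78 shift=7
  byte[7]=0x2E cont=0 payload=0x2E=46: acc |= 46<<7 -> acc=5966 shift=14 [end]
Varint 3: bytes[6:8] = CE 2E -> value 5966 (2 byte(s))
  byte[8]=0xF4 cont=1 payload=0x74=116: acc |= 116<<0 -> acc=116 shift=7
  byte[9]=0x6D cont=0 payload=0x6D=109: acc |= 109<<7 -> acc=14068 shift=14 [end]
Varint 4: bytes[8:10] = F4 6D -> value 14068 (2 byte(s))
  byte[10]=0x85 cont=1 payload=0x05=5: acc |= 5<<0 -> acc=5 shift=7
  byte[11]=0x06 cont=0 payload=0x06=6: acc |= 6<<7 -> acc=773 shift=14 [end]
Varint 5: bytes[10:12] = 85 06 -> value 773 (2 byte(s))
  byte[12]=0xF1 cont=1 payload=0x71=113: acc |= 113<<0 -> acc=113 shift=7
  byte[13]=0x04 cont=0 payload=0x04=4: acc |= 4<<7 -> acc=625 shift=14 [end]
Varint 6: bytes[12:14] = F1 04 -> value 625 (2 byte(s))

Answer: 3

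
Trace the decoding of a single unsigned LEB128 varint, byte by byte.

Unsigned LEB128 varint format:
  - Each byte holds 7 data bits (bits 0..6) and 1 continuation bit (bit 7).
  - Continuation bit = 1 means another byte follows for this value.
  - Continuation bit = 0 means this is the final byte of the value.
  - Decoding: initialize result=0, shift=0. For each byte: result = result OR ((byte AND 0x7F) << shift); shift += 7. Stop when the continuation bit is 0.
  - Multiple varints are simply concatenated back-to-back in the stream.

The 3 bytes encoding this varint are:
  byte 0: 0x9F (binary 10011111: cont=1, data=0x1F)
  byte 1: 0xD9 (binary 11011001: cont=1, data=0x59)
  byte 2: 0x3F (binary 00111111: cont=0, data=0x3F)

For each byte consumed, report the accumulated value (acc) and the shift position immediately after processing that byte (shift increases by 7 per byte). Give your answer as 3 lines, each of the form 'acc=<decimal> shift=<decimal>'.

Answer: acc=31 shift=7
acc=11423 shift=14
acc=1043615 shift=21

Derivation:
byte 0=0x9F: payload=0x1F=31, contrib = 31<<0 = 31; acc -> 31, shift -> 7
byte 1=0xD9: payload=0x59=89, contrib = 89<<7 = 11392; acc -> 11423, shift -> 14
byte 2=0x3F: payload=0x3F=63, contrib = 63<<14 = 1032192; acc -> 1043615, shift -> 21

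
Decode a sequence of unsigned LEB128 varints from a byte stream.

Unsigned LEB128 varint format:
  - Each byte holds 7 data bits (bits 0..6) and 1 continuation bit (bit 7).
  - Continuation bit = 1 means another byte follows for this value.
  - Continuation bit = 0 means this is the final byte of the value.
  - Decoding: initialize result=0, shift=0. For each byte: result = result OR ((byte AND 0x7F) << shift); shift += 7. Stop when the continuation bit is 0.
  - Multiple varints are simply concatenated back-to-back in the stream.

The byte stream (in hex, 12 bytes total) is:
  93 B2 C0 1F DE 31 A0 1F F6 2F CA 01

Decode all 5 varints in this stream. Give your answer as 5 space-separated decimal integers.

Answer: 66066707 6366 4000 6134 202

Derivation:
  byte[0]=0x93 cont=1 payload=0x13=19: acc |= 19<<0 -> acc=19 shift=7
  byte[1]=0xB2 cont=1 payload=0x32=50: acc |= 50<<7 -> acc=6419 shift=14
  byte[2]=0xC0 cont=1 payload=0x40=64: acc |= 64<<14 -> acc=1054995 shift=21
  byte[3]=0x1F cont=0 payload=0x1F=31: acc |= 31<<21 -> acc=66066707 shift=28 [end]
Varint 1: bytes[0:4] = 93 B2 C0 1F -> value 66066707 (4 byte(s))
  byte[4]=0xDE cont=1 payload=0x5E=94: acc |= 94<<0 -> acc=94 shift=7
  byte[5]=0x31 cont=0 payload=0x31=49: acc |= 49<<7 -> acc=6366 shift=14 [end]
Varint 2: bytes[4:6] = DE 31 -> value 6366 (2 byte(s))
  byte[6]=0xA0 cont=1 payload=0x20=32: acc |= 32<<0 -> acc=32 shift=7
  byte[7]=0x1F cont=0 payload=0x1F=31: acc |= 31<<7 -> acc=4000 shift=14 [end]
Varint 3: bytes[6:8] = A0 1F -> value 4000 (2 byte(s))
  byte[8]=0xF6 cont=1 payload=0x76=118: acc |= 118<<0 -> acc=118 shift=7
  byte[9]=0x2F cont=0 payload=0x2F=47: acc |= 47<<7 -> acc=6134 shift=14 [end]
Varint 4: bytes[8:10] = F6 2F -> value 6134 (2 byte(s))
  byte[10]=0xCA cont=1 payload=0x4A=74: acc |= 74<<0 -> acc=74 shift=7
  byte[11]=0x01 cont=0 payload=0x01=1: acc |= 1<<7 -> acc=202 shift=14 [end]
Varint 5: bytes[10:12] = CA 01 -> value 202 (2 byte(s))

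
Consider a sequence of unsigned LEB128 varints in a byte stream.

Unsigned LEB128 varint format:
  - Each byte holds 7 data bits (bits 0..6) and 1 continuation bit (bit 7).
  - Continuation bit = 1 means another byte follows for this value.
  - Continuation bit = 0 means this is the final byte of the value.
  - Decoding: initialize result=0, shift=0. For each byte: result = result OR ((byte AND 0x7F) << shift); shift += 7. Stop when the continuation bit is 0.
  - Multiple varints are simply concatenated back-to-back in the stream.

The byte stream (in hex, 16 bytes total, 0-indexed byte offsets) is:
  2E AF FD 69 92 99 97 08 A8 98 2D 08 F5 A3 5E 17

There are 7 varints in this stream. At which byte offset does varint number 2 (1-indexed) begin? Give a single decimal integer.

  byte[0]=0x2E cont=0 payload=0x2E=46: acc |= 46<<0 -> acc=46 shift=7 [end]
Varint 1: bytes[0:1] = 2E -> value 46 (1 byte(s))
  byte[1]=0xAF cont=1 payload=0x2F=47: acc |= 47<<0 -> acc=47 shift=7
  byte[2]=0xFD cont=1 payload=0x7D=125: acc |= 125<<7 -> acc=16047 shift=14
  byte[3]=0x69 cont=0 payload=0x69=105: acc |= 105<<14 -> acc=1736367 shift=21 [end]
Varint 2: bytes[1:4] = AF FD 69 -> value 1736367 (3 byte(s))
  byte[4]=0x92 cont=1 payload=0x12=18: acc |= 18<<0 -> acc=18 shift=7
  byte[5]=0x99 cont=1 payload=0x19=25: acc |= 25<<7 -> acc=3218 shift=14
  byte[6]=0x97 cont=1 payload=0x17=23: acc |= 23<<14 -> acc=380050 shift=21
  byte[7]=0x08 cont=0 payload=0x08=8: acc |= 8<<21 -> acc=17157266 shift=28 [end]
Varint 3: bytes[4:8] = 92 99 97 08 -> value 17157266 (4 byte(s))
  byte[8]=0xA8 cont=1 payload=0x28=40: acc |= 40<<0 -> acc=40 shift=7
  byte[9]=0x98 cont=1 payload=0x18=24: acc |= 24<<7 -> acc=3112 shift=14
  byte[10]=0x2D cont=0 payload=0x2D=45: acc |= 45<<14 -> acc=740392 shift=21 [end]
Varint 4: bytes[8:11] = A8 98 2D -> value 740392 (3 byte(s))
  byte[11]=0x08 cont=0 payload=0x08=8: acc |= 8<<0 -> acc=8 shift=7 [end]
Varint 5: bytes[11:12] = 08 -> value 8 (1 byte(s))
  byte[12]=0xF5 cont=1 payload=0x75=117: acc |= 117<<0 -> acc=117 shift=7
  byte[13]=0xA3 cont=1 payload=0x23=35: acc |= 35<<7 -> acc=4597 shift=14
  byte[14]=0x5E cont=0 payload=0x5E=94: acc |= 94<<14 -> acc=1544693 shift=21 [end]
Varint 6: bytes[12:15] = F5 A3 5E -> value 1544693 (3 byte(s))
  byte[15]=0x17 cont=0 payload=0x17=23: acc |= 23<<0 -> acc=23 shift=7 [end]
Varint 7: bytes[15:16] = 17 -> value 23 (1 byte(s))

Answer: 1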